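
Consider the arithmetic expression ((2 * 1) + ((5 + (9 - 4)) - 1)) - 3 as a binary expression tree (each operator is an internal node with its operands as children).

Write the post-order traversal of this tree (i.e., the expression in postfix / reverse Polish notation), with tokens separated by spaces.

Post-order on an expression tree gives postfix notation: for each operator, emit left operand, right operand, then the operator.

2 1 * 5 9 4 - + 1 - + 3 -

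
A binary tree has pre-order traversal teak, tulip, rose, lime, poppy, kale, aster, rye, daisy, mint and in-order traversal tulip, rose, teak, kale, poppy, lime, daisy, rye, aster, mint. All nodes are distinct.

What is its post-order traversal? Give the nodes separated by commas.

rose, tulip, kale, poppy, daisy, rye, mint, aster, lime, teak

The first element of pre-order is the root; it splits in-order into left and right subtrees.
Root teak: left subtree has 2 nodes {tulip, rose}, right has 7 {kale, poppy, lime, daisy, rye, aster, mint}.
  Root tulip: left subtree has 0 nodes { }, right has 1 {rose}.
  Root lime: left subtree has 2 nodes {kale, poppy}, right has 4 {daisy, rye, aster, mint}.
    Root poppy: left subtree has 1 node {kale}, right has 0 { }.
    Root aster: left subtree has 2 nodes {daisy, rye}, right has 1 {mint}.
      Root rye: left subtree has 1 node {daisy}, right has 0 { }.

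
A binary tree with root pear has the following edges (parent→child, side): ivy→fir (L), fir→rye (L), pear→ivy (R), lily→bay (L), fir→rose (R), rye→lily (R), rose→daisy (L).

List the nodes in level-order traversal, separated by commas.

pear, ivy, fir, rye, rose, lily, daisy, bay

Level-order visits nodes level by level from the root, left to right within each level.
Level 0: pear
Level 1: ivy
Level 2: fir
Level 3: rye, rose
Level 4: lily, daisy
Level 5: bay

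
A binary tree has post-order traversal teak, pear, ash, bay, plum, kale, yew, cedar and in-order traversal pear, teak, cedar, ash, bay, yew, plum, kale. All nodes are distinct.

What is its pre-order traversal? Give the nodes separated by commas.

The last element of post-order is the root; it splits in-order into left and right subtrees.
Root cedar: left subtree has 2 nodes {pear, teak}, right has 5 {ash, bay, yew, plum, kale}.
  Root pear: left subtree has 0 nodes { }, right has 1 {teak}.
  Root yew: left subtree has 2 nodes {ash, bay}, right has 2 {plum, kale}.
    Root bay: left subtree has 1 node {ash}, right has 0 { }.
    Root kale: left subtree has 1 node {plum}, right has 0 { }.

cedar, pear, teak, yew, bay, ash, kale, plum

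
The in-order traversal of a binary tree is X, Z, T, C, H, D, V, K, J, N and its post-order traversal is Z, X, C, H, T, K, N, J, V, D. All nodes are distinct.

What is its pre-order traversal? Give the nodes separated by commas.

D, T, X, Z, H, C, V, J, K, N

The last element of post-order is the root; it splits in-order into left and right subtrees.
Root D: left subtree has 5 nodes {X, Z, T, C, H}, right has 4 {V, K, J, N}.
  Root T: left subtree has 2 nodes {X, Z}, right has 2 {C, H}.
    Root X: left subtree has 0 nodes { }, right has 1 {Z}.
    Root H: left subtree has 1 node {C}, right has 0 { }.
  Root V: left subtree has 0 nodes { }, right has 3 {K, J, N}.
    Root J: left subtree has 1 node {K}, right has 1 {N}.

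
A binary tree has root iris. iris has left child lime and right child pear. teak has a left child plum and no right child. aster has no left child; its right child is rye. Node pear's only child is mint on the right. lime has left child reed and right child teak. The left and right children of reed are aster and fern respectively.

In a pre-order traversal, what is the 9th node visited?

pear

Pre-order visits the node, then its left subtree, then its right subtree.
Visit iris.
At iris: go left to lime.
  Visit lime.
  At lime: go left to reed.
    Visit reed.
    At reed: go left to aster.
      Visit aster.
      At aster: no left child.
      At aster: go right to rye.
        rye is a leaf — visit rye.
    At reed: go right to fern.
      fern is a leaf — visit fern.
  At lime: go right to teak.
    Visit teak.
    At teak: go left to plum.
      plum is a leaf — visit plum.
    At teak: no right child.
At iris: go right to pear.
  Visit pear.
  At pear: no left child.
  At pear: go right to mint.
    mint is a leaf — visit mint.
Full pre-order sequence: iris, lime, reed, aster, rye, fern, teak, plum, pear, mint.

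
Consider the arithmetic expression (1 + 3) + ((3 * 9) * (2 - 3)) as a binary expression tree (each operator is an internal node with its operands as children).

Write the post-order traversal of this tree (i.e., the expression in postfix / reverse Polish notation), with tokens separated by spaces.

Post-order on an expression tree gives postfix notation: for each operator, emit left operand, right operand, then the operator.

1 3 + 3 9 * 2 3 - * +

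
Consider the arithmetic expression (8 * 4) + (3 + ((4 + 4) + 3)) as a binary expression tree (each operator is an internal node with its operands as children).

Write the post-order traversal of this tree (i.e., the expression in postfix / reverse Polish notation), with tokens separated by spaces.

8 4 * 3 4 4 + 3 + + +

Post-order on an expression tree gives postfix notation: for each operator, emit left operand, right operand, then the operator.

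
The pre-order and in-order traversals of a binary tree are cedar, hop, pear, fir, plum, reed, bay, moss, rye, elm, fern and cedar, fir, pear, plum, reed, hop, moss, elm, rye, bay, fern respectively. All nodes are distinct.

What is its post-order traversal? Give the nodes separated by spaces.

fir reed plum pear elm rye moss fern bay hop cedar

The first element of pre-order is the root; it splits in-order into left and right subtrees.
Root cedar: left subtree has 0 nodes { }, right has 10 {fir, pear, plum, reed, hop, moss, elm, rye, bay, fern}.
  Root hop: left subtree has 4 nodes {fir, pear, plum, reed}, right has 5 {moss, elm, rye, bay, fern}.
    Root pear: left subtree has 1 node {fir}, right has 2 {plum, reed}.
      Root plum: left subtree has 0 nodes { }, right has 1 {reed}.
    Root bay: left subtree has 3 nodes {moss, elm, rye}, right has 1 {fern}.
      Root moss: left subtree has 0 nodes { }, right has 2 {elm, rye}.
        Root rye: left subtree has 1 node {elm}, right has 0 { }.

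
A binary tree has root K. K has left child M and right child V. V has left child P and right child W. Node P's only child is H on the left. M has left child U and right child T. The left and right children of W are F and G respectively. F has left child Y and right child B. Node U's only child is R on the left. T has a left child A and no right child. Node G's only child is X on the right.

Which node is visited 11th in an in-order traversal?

F

In-order visits the left subtree, then the node, then the right subtree.
At K: go left to M.
  At M: go left to U.
    At U: go left to R.
      R is a leaf — visit R.
    Visit U.
    At U: no right child.
  Visit M.
  At M: go right to T.
    At T: go left to A.
      A is a leaf — visit A.
    Visit T.
    At T: no right child.
Visit K.
At K: go right to V.
  At V: go left to P.
    At P: go left to H.
      H is a leaf — visit H.
    Visit P.
    At P: no right child.
  Visit V.
  At V: go right to W.
    At W: go left to F.
      At F: go left to Y.
        Y is a leaf — visit Y.
      Visit F.
      At F: go right to B.
        B is a leaf — visit B.
    Visit W.
    At W: go right to G.
      At G: no left child.
      Visit G.
      At G: go right to X.
        X is a leaf — visit X.
Full in-order sequence: R, U, M, A, T, K, H, P, V, Y, F, B, W, G, X.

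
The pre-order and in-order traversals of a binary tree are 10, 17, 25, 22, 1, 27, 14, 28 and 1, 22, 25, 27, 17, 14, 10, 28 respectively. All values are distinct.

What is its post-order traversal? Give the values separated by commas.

The first element of pre-order is the root; it splits in-order into left and right subtrees.
Root 10: left subtree has 6 nodes {1, 22, 25, 27, 17, 14}, right has 1 {28}.
  Root 17: left subtree has 4 nodes {1, 22, 25, 27}, right has 1 {14}.
    Root 25: left subtree has 2 nodes {1, 22}, right has 1 {27}.
      Root 22: left subtree has 1 node {1}, right has 0 { }.

1, 22, 27, 25, 14, 17, 28, 10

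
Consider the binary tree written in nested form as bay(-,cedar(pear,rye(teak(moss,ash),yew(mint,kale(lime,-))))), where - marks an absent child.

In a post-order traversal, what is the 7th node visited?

Post-order visits the left subtree, then the right subtree, then the node.
At bay: no left child.
At bay: go right to cedar.
  At cedar: go left to pear.
    pear is a leaf — visit pear.
  At cedar: go right to rye.
    At rye: go left to teak.
      At teak: go left to moss.
        moss is a leaf — visit moss.
      At teak: go right to ash.
        ash is a leaf — visit ash.
      Visit teak.
    At rye: go right to yew.
      At yew: go left to mint.
        mint is a leaf — visit mint.
      At yew: go right to kale.
        At kale: go left to lime.
          lime is a leaf — visit lime.
        At kale: no right child.
        Visit kale.
      Visit yew.
    Visit rye.
  Visit cedar.
Visit bay.
Full post-order sequence: pear, moss, ash, teak, mint, lime, kale, yew, rye, cedar, bay.

kale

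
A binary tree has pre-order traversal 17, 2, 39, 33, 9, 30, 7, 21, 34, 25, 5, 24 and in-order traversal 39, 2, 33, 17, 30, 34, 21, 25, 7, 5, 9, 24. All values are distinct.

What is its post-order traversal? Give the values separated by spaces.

39 33 2 34 25 21 5 7 30 24 9 17

The first element of pre-order is the root; it splits in-order into left and right subtrees.
Root 17: left subtree has 3 nodes {39, 2, 33}, right has 8 {30, 34, 21, 25, 7, 5, 9, 24}.
  Root 2: left subtree has 1 node {39}, right has 1 {33}.
  Root 9: left subtree has 6 nodes {30, 34, 21, 25, 7, 5}, right has 1 {24}.
    Root 30: left subtree has 0 nodes { }, right has 5 {34, 21, 25, 7, 5}.
      Root 7: left subtree has 3 nodes {34, 21, 25}, right has 1 {5}.
        Root 21: left subtree has 1 node {34}, right has 1 {25}.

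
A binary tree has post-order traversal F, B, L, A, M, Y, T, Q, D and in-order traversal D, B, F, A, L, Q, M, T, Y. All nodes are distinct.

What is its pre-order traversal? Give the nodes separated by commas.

The last element of post-order is the root; it splits in-order into left and right subtrees.
Root D: left subtree has 0 nodes { }, right has 8 {B, F, A, L, Q, M, T, Y}.
  Root Q: left subtree has 4 nodes {B, F, A, L}, right has 3 {M, T, Y}.
    Root A: left subtree has 2 nodes {B, F}, right has 1 {L}.
      Root B: left subtree has 0 nodes { }, right has 1 {F}.
    Root T: left subtree has 1 node {M}, right has 1 {Y}.

D, Q, A, B, F, L, T, M, Y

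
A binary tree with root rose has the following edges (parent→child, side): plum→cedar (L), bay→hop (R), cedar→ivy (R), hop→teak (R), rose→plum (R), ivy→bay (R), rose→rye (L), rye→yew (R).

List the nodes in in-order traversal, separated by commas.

rye, yew, rose, cedar, ivy, bay, hop, teak, plum

In-order visits the left subtree, then the node, then the right subtree.
At rose: go left to rye.
  At rye: no left child.
  Visit rye.
  At rye: go right to yew.
    yew is a leaf — visit yew.
Visit rose.
At rose: go right to plum.
  At plum: go left to cedar.
    At cedar: no left child.
    Visit cedar.
    At cedar: go right to ivy.
      At ivy: no left child.
      Visit ivy.
      At ivy: go right to bay.
        At bay: no left child.
        Visit bay.
        At bay: go right to hop.
          At hop: no left child.
          Visit hop.
          At hop: go right to teak.
            teak is a leaf — visit teak.
  Visit plum.
  At plum: no right child.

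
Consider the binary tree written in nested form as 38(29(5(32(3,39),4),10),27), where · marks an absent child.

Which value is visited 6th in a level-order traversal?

32

Level-order visits nodes level by level from the root, left to right within each level.
Level 0: 38
Level 1: 29, 27
Level 2: 5, 10
Level 3: 32, 4
Level 4: 3, 39
Full level-order sequence: 38, 29, 27, 5, 10, 32, 4, 3, 39.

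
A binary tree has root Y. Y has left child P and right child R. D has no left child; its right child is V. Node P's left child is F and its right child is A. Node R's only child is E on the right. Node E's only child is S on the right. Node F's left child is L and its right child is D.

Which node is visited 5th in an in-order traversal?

In-order visits the left subtree, then the node, then the right subtree.
At Y: go left to P.
  At P: go left to F.
    At F: go left to L.
      L is a leaf — visit L.
    Visit F.
    At F: go right to D.
      At D: no left child.
      Visit D.
      At D: go right to V.
        V is a leaf — visit V.
  Visit P.
  At P: go right to A.
    A is a leaf — visit A.
Visit Y.
At Y: go right to R.
  At R: no left child.
  Visit R.
  At R: go right to E.
    At E: no left child.
    Visit E.
    At E: go right to S.
      S is a leaf — visit S.
Full in-order sequence: L, F, D, V, P, A, Y, R, E, S.

P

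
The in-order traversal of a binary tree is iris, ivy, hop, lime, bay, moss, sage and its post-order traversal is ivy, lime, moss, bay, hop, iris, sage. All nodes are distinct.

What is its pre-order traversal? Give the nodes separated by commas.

sage, iris, hop, ivy, bay, lime, moss

The last element of post-order is the root; it splits in-order into left and right subtrees.
Root sage: left subtree has 6 nodes {iris, ivy, hop, lime, bay, moss}, right has 0 { }.
  Root iris: left subtree has 0 nodes { }, right has 5 {ivy, hop, lime, bay, moss}.
    Root hop: left subtree has 1 node {ivy}, right has 3 {lime, bay, moss}.
      Root bay: left subtree has 1 node {lime}, right has 1 {moss}.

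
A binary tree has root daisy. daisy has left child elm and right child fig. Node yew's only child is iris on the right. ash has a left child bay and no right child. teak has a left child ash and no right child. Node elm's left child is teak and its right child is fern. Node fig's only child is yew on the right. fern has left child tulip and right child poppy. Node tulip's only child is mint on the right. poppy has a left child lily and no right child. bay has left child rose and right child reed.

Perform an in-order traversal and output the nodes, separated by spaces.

In-order visits the left subtree, then the node, then the right subtree.
At daisy: go left to elm.
  At elm: go left to teak.
    At teak: go left to ash.
      At ash: go left to bay.
        At bay: go left to rose.
          rose is a leaf — visit rose.
        Visit bay.
        At bay: go right to reed.
          reed is a leaf — visit reed.
      Visit ash.
      At ash: no right child.
    Visit teak.
    At teak: no right child.
  Visit elm.
  At elm: go right to fern.
    At fern: go left to tulip.
      At tulip: no left child.
      Visit tulip.
      At tulip: go right to mint.
        mint is a leaf — visit mint.
    Visit fern.
    At fern: go right to poppy.
      At poppy: go left to lily.
        lily is a leaf — visit lily.
      Visit poppy.
      At poppy: no right child.
Visit daisy.
At daisy: go right to fig.
  At fig: no left child.
  Visit fig.
  At fig: go right to yew.
    At yew: no left child.
    Visit yew.
    At yew: go right to iris.
      iris is a leaf — visit iris.

rose bay reed ash teak elm tulip mint fern lily poppy daisy fig yew iris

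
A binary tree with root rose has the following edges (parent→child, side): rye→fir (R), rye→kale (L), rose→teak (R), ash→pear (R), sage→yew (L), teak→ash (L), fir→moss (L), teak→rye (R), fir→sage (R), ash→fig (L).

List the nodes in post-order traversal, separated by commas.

Post-order visits the left subtree, then the right subtree, then the node.
At rose: no left child.
At rose: go right to teak.
  At teak: go left to ash.
    At ash: go left to fig.
      fig is a leaf — visit fig.
    At ash: go right to pear.
      pear is a leaf — visit pear.
    Visit ash.
  At teak: go right to rye.
    At rye: go left to kale.
      kale is a leaf — visit kale.
    At rye: go right to fir.
      At fir: go left to moss.
        moss is a leaf — visit moss.
      At fir: go right to sage.
        At sage: go left to yew.
          yew is a leaf — visit yew.
        At sage: no right child.
        Visit sage.
      Visit fir.
    Visit rye.
  Visit teak.
Visit rose.

fig, pear, ash, kale, moss, yew, sage, fir, rye, teak, rose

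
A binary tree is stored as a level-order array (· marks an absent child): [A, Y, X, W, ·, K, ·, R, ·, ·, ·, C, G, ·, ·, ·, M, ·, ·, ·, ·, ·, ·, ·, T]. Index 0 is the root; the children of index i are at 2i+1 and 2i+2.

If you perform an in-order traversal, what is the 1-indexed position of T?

In-order visits the left subtree, then the node, then the right subtree.
At A: go left to Y.
  At Y: go left to W.
    At W: go left to R.
      At R: no left child.
      Visit R.
      At R: go right to M.
        M is a leaf — visit M.
    Visit W.
    At W: no right child.
  Visit Y.
  At Y: no right child.
Visit A.
At A: go right to X.
  At X: go left to K.
    At K: go left to C.
      At C: no left child.
      Visit C.
      At C: go right to T.
        T is a leaf — visit T.
    Visit K.
    At K: go right to G.
      G is a leaf — visit G.
  Visit X.
  At X: no right child.
Full in-order sequence: R, M, W, Y, A, C, T, K, G, X.

7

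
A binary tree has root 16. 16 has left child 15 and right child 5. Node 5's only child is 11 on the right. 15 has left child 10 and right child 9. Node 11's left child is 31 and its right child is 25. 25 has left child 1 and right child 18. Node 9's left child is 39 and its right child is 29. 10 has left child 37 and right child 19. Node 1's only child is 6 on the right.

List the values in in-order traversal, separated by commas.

37, 10, 19, 15, 39, 9, 29, 16, 5, 31, 11, 1, 6, 25, 18

In-order visits the left subtree, then the node, then the right subtree.
At 16: go left to 15.
  At 15: go left to 10.
    At 10: go left to 37.
      37 is a leaf — visit 37.
    Visit 10.
    At 10: go right to 19.
      19 is a leaf — visit 19.
  Visit 15.
  At 15: go right to 9.
    At 9: go left to 39.
      39 is a leaf — visit 39.
    Visit 9.
    At 9: go right to 29.
      29 is a leaf — visit 29.
Visit 16.
At 16: go right to 5.
  At 5: no left child.
  Visit 5.
  At 5: go right to 11.
    At 11: go left to 31.
      31 is a leaf — visit 31.
    Visit 11.
    At 11: go right to 25.
      At 25: go left to 1.
        At 1: no left child.
        Visit 1.
        At 1: go right to 6.
          6 is a leaf — visit 6.
      Visit 25.
      At 25: go right to 18.
        18 is a leaf — visit 18.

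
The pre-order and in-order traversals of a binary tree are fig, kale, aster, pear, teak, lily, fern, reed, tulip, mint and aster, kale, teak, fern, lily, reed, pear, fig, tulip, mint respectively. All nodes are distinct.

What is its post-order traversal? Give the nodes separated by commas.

The first element of pre-order is the root; it splits in-order into left and right subtrees.
Root fig: left subtree has 7 nodes {aster, kale, teak, fern, lily, reed, pear}, right has 2 {tulip, mint}.
  Root kale: left subtree has 1 node {aster}, right has 5 {teak, fern, lily, reed, pear}.
    Root pear: left subtree has 4 nodes {teak, fern, lily, reed}, right has 0 { }.
      Root teak: left subtree has 0 nodes { }, right has 3 {fern, lily, reed}.
        Root lily: left subtree has 1 node {fern}, right has 1 {reed}.
  Root tulip: left subtree has 0 nodes { }, right has 1 {mint}.

aster, fern, reed, lily, teak, pear, kale, mint, tulip, fig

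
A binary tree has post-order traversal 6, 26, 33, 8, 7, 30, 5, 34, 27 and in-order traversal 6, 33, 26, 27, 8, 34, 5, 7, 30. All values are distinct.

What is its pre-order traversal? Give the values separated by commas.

The last element of post-order is the root; it splits in-order into left and right subtrees.
Root 27: left subtree has 3 nodes {6, 33, 26}, right has 5 {8, 34, 5, 7, 30}.
  Root 33: left subtree has 1 node {6}, right has 1 {26}.
  Root 34: left subtree has 1 node {8}, right has 3 {5, 7, 30}.
    Root 5: left subtree has 0 nodes { }, right has 2 {7, 30}.
      Root 30: left subtree has 1 node {7}, right has 0 { }.

27, 33, 6, 26, 34, 8, 5, 30, 7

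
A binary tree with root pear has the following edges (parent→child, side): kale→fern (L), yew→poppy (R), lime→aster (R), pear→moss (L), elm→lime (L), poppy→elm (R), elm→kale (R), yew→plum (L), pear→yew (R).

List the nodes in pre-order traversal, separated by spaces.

Pre-order visits the node, then its left subtree, then its right subtree.
Visit pear.
At pear: go left to moss.
  moss is a leaf — visit moss.
At pear: go right to yew.
  Visit yew.
  At yew: go left to plum.
    plum is a leaf — visit plum.
  At yew: go right to poppy.
    Visit poppy.
    At poppy: no left child.
    At poppy: go right to elm.
      Visit elm.
      At elm: go left to lime.
        Visit lime.
        At lime: no left child.
        At lime: go right to aster.
          aster is a leaf — visit aster.
      At elm: go right to kale.
        Visit kale.
        At kale: go left to fern.
          fern is a leaf — visit fern.
        At kale: no right child.

pear moss yew plum poppy elm lime aster kale fern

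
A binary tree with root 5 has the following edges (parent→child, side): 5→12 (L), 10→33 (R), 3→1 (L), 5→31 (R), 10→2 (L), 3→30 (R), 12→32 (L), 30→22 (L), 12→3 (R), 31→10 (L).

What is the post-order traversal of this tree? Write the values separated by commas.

Post-order visits the left subtree, then the right subtree, then the node.
At 5: go left to 12.
  At 12: go left to 32.
    32 is a leaf — visit 32.
  At 12: go right to 3.
    At 3: go left to 1.
      1 is a leaf — visit 1.
    At 3: go right to 30.
      At 30: go left to 22.
        22 is a leaf — visit 22.
      At 30: no right child.
      Visit 30.
    Visit 3.
  Visit 12.
At 5: go right to 31.
  At 31: go left to 10.
    At 10: go left to 2.
      2 is a leaf — visit 2.
    At 10: go right to 33.
      33 is a leaf — visit 33.
    Visit 10.
  At 31: no right child.
  Visit 31.
Visit 5.

32, 1, 22, 30, 3, 12, 2, 33, 10, 31, 5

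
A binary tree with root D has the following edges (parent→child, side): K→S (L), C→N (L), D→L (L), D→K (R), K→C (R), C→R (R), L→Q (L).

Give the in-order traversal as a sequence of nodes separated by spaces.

Q L D S K N C R

In-order visits the left subtree, then the node, then the right subtree.
At D: go left to L.
  At L: go left to Q.
    Q is a leaf — visit Q.
  Visit L.
  At L: no right child.
Visit D.
At D: go right to K.
  At K: go left to S.
    S is a leaf — visit S.
  Visit K.
  At K: go right to C.
    At C: go left to N.
      N is a leaf — visit N.
    Visit C.
    At C: go right to R.
      R is a leaf — visit R.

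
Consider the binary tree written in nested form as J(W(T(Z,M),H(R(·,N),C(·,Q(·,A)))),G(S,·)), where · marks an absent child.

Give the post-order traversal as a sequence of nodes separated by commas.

Z, M, T, N, R, A, Q, C, H, W, S, G, J

Post-order visits the left subtree, then the right subtree, then the node.
At J: go left to W.
  At W: go left to T.
    At T: go left to Z.
      Z is a leaf — visit Z.
    At T: go right to M.
      M is a leaf — visit M.
    Visit T.
  At W: go right to H.
    At H: go left to R.
      At R: no left child.
      At R: go right to N.
        N is a leaf — visit N.
      Visit R.
    At H: go right to C.
      At C: no left child.
      At C: go right to Q.
        At Q: no left child.
        At Q: go right to A.
          A is a leaf — visit A.
        Visit Q.
      Visit C.
    Visit H.
  Visit W.
At J: go right to G.
  At G: go left to S.
    S is a leaf — visit S.
  At G: no right child.
  Visit G.
Visit J.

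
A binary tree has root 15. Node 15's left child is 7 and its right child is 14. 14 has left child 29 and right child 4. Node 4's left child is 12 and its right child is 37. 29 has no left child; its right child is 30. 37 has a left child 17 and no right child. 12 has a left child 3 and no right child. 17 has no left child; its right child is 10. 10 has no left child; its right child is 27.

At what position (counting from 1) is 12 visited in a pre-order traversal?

7

Pre-order visits the node, then its left subtree, then its right subtree.
Visit 15.
At 15: go left to 7.
  7 is a leaf — visit 7.
At 15: go right to 14.
  Visit 14.
  At 14: go left to 29.
    Visit 29.
    At 29: no left child.
    At 29: go right to 30.
      30 is a leaf — visit 30.
  At 14: go right to 4.
    Visit 4.
    At 4: go left to 12.
      Visit 12.
      At 12: go left to 3.
        3 is a leaf — visit 3.
      At 12: no right child.
    At 4: go right to 37.
      Visit 37.
      At 37: go left to 17.
        Visit 17.
        At 17: no left child.
        At 17: go right to 10.
          Visit 10.
          At 10: no left child.
          At 10: go right to 27.
            27 is a leaf — visit 27.
      At 37: no right child.
Full pre-order sequence: 15, 7, 14, 29, 30, 4, 12, 3, 37, 17, 10, 27.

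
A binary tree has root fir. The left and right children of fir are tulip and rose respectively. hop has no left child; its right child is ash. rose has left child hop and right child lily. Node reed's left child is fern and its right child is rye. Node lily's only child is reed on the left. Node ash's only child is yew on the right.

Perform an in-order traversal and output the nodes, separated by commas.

In-order visits the left subtree, then the node, then the right subtree.
At fir: go left to tulip.
  tulip is a leaf — visit tulip.
Visit fir.
At fir: go right to rose.
  At rose: go left to hop.
    At hop: no left child.
    Visit hop.
    At hop: go right to ash.
      At ash: no left child.
      Visit ash.
      At ash: go right to yew.
        yew is a leaf — visit yew.
  Visit rose.
  At rose: go right to lily.
    At lily: go left to reed.
      At reed: go left to fern.
        fern is a leaf — visit fern.
      Visit reed.
      At reed: go right to rye.
        rye is a leaf — visit rye.
    Visit lily.
    At lily: no right child.

tulip, fir, hop, ash, yew, rose, fern, reed, rye, lily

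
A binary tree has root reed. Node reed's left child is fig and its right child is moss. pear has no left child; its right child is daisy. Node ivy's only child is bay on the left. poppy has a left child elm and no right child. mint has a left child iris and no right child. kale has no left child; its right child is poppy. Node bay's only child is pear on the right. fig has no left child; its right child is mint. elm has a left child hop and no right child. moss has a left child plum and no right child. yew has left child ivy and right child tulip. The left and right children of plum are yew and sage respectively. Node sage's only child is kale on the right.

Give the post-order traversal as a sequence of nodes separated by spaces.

iris mint fig daisy pear bay ivy tulip yew hop elm poppy kale sage plum moss reed

Post-order visits the left subtree, then the right subtree, then the node.
At reed: go left to fig.
  At fig: no left child.
  At fig: go right to mint.
    At mint: go left to iris.
      iris is a leaf — visit iris.
    At mint: no right child.
    Visit mint.
  Visit fig.
At reed: go right to moss.
  At moss: go left to plum.
    At plum: go left to yew.
      At yew: go left to ivy.
        At ivy: go left to bay.
          At bay: no left child.
          At bay: go right to pear.
            At pear: no left child.
            At pear: go right to daisy.
              daisy is a leaf — visit daisy.
            Visit pear.
          Visit bay.
        At ivy: no right child.
        Visit ivy.
      At yew: go right to tulip.
        tulip is a leaf — visit tulip.
      Visit yew.
    At plum: go right to sage.
      At sage: no left child.
      At sage: go right to kale.
        At kale: no left child.
        At kale: go right to poppy.
          At poppy: go left to elm.
            At elm: go left to hop.
              hop is a leaf — visit hop.
            At elm: no right child.
            Visit elm.
          At poppy: no right child.
          Visit poppy.
        Visit kale.
      Visit sage.
    Visit plum.
  At moss: no right child.
  Visit moss.
Visit reed.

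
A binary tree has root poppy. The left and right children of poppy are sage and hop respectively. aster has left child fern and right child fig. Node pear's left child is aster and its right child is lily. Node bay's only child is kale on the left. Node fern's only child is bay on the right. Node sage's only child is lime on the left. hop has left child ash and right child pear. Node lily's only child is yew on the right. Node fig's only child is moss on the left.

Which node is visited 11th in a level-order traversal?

yew

Level-order visits nodes level by level from the root, left to right within each level.
Level 0: poppy
Level 1: sage, hop
Level 2: lime, ash, pear
Level 3: aster, lily
Level 4: fern, fig, yew
Level 5: bay, moss
Level 6: kale
Full level-order sequence: poppy, sage, hop, lime, ash, pear, aster, lily, fern, fig, yew, bay, moss, kale.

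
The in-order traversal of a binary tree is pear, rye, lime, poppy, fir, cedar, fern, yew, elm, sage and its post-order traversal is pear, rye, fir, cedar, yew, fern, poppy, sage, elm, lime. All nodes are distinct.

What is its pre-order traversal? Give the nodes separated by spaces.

lime rye pear elm poppy fern cedar fir yew sage

The last element of post-order is the root; it splits in-order into left and right subtrees.
Root lime: left subtree has 2 nodes {pear, rye}, right has 7 {poppy, fir, cedar, fern, yew, elm, sage}.
  Root rye: left subtree has 1 node {pear}, right has 0 { }.
  Root elm: left subtree has 5 nodes {poppy, fir, cedar, fern, yew}, right has 1 {sage}.
    Root poppy: left subtree has 0 nodes { }, right has 4 {fir, cedar, fern, yew}.
      Root fern: left subtree has 2 nodes {fir, cedar}, right has 1 {yew}.
        Root cedar: left subtree has 1 node {fir}, right has 0 { }.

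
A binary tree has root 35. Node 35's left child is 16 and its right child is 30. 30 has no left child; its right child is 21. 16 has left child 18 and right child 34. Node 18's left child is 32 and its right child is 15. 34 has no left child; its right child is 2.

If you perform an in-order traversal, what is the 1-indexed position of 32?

In-order visits the left subtree, then the node, then the right subtree.
At 35: go left to 16.
  At 16: go left to 18.
    At 18: go left to 32.
      32 is a leaf — visit 32.
    Visit 18.
    At 18: go right to 15.
      15 is a leaf — visit 15.
  Visit 16.
  At 16: go right to 34.
    At 34: no left child.
    Visit 34.
    At 34: go right to 2.
      2 is a leaf — visit 2.
Visit 35.
At 35: go right to 30.
  At 30: no left child.
  Visit 30.
  At 30: go right to 21.
    21 is a leaf — visit 21.
Full in-order sequence: 32, 18, 15, 16, 34, 2, 35, 30, 21.

1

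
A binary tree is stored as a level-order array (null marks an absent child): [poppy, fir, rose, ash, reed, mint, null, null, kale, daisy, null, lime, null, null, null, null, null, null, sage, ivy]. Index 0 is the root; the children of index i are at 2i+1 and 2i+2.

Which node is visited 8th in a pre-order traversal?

ivy

Pre-order visits the node, then its left subtree, then its right subtree.
Visit poppy.
At poppy: go left to fir.
  Visit fir.
  At fir: go left to ash.
    Visit ash.
    At ash: no left child.
    At ash: go right to kale.
      Visit kale.
      At kale: no left child.
      At kale: go right to sage.
        sage is a leaf — visit sage.
  At fir: go right to reed.
    Visit reed.
    At reed: go left to daisy.
      Visit daisy.
      At daisy: go left to ivy.
        ivy is a leaf — visit ivy.
      At daisy: no right child.
    At reed: no right child.
At poppy: go right to rose.
  Visit rose.
  At rose: go left to mint.
    Visit mint.
    At mint: go left to lime.
      lime is a leaf — visit lime.
    At mint: no right child.
  At rose: no right child.
Full pre-order sequence: poppy, fir, ash, kale, sage, reed, daisy, ivy, rose, mint, lime.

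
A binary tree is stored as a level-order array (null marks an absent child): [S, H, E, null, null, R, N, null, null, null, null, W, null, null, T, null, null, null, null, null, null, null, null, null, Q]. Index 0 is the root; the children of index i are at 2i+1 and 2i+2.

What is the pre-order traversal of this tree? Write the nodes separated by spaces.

Pre-order visits the node, then its left subtree, then its right subtree.
Visit S.
At S: go left to H.
  H is a leaf — visit H.
At S: go right to E.
  Visit E.
  At E: go left to R.
    Visit R.
    At R: go left to W.
      Visit W.
      At W: no left child.
      At W: go right to Q.
        Q is a leaf — visit Q.
    At R: no right child.
  At E: go right to N.
    Visit N.
    At N: no left child.
    At N: go right to T.
      T is a leaf — visit T.

S H E R W Q N T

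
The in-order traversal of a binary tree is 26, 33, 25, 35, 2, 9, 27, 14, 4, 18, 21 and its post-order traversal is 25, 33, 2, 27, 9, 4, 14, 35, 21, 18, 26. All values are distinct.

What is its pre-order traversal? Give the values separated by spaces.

The last element of post-order is the root; it splits in-order into left and right subtrees.
Root 26: left subtree has 0 nodes { }, right has 10 {33, 25, 35, 2, 9, 27, 14, 4, 18, 21}.
  Root 18: left subtree has 8 nodes {33, 25, 35, 2, 9, 27, 14, 4}, right has 1 {21}.
    Root 35: left subtree has 2 nodes {33, 25}, right has 5 {2, 9, 27, 14, 4}.
      Root 33: left subtree has 0 nodes { }, right has 1 {25}.
      Root 14: left subtree has 3 nodes {2, 9, 27}, right has 1 {4}.
        Root 9: left subtree has 1 node {2}, right has 1 {27}.

26 18 35 33 25 14 9 2 27 4 21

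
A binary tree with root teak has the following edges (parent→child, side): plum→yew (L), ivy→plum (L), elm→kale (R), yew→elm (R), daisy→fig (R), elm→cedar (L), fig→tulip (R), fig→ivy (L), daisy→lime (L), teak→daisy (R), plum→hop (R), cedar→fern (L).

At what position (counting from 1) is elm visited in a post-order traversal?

5

Post-order visits the left subtree, then the right subtree, then the node.
At teak: no left child.
At teak: go right to daisy.
  At daisy: go left to lime.
    lime is a leaf — visit lime.
  At daisy: go right to fig.
    At fig: go left to ivy.
      At ivy: go left to plum.
        At plum: go left to yew.
          At yew: no left child.
          At yew: go right to elm.
            At elm: go left to cedar.
              At cedar: go left to fern.
                fern is a leaf — visit fern.
              At cedar: no right child.
              Visit cedar.
            At elm: go right to kale.
              kale is a leaf — visit kale.
            Visit elm.
          Visit yew.
        At plum: go right to hop.
          hop is a leaf — visit hop.
        Visit plum.
      At ivy: no right child.
      Visit ivy.
    At fig: go right to tulip.
      tulip is a leaf — visit tulip.
    Visit fig.
  Visit daisy.
Visit teak.
Full post-order sequence: lime, fern, cedar, kale, elm, yew, hop, plum, ivy, tulip, fig, daisy, teak.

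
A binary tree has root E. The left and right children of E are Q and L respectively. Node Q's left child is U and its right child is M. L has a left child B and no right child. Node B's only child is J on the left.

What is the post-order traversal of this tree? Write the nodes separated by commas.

U, M, Q, J, B, L, E

Post-order visits the left subtree, then the right subtree, then the node.
At E: go left to Q.
  At Q: go left to U.
    U is a leaf — visit U.
  At Q: go right to M.
    M is a leaf — visit M.
  Visit Q.
At E: go right to L.
  At L: go left to B.
    At B: go left to J.
      J is a leaf — visit J.
    At B: no right child.
    Visit B.
  At L: no right child.
  Visit L.
Visit E.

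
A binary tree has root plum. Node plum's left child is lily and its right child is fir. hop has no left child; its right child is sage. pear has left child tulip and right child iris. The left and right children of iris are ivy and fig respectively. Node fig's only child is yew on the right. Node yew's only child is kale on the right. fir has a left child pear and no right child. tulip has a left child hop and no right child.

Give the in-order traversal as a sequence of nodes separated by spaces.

lily plum hop sage tulip pear ivy iris fig yew kale fir

In-order visits the left subtree, then the node, then the right subtree.
At plum: go left to lily.
  lily is a leaf — visit lily.
Visit plum.
At plum: go right to fir.
  At fir: go left to pear.
    At pear: go left to tulip.
      At tulip: go left to hop.
        At hop: no left child.
        Visit hop.
        At hop: go right to sage.
          sage is a leaf — visit sage.
      Visit tulip.
      At tulip: no right child.
    Visit pear.
    At pear: go right to iris.
      At iris: go left to ivy.
        ivy is a leaf — visit ivy.
      Visit iris.
      At iris: go right to fig.
        At fig: no left child.
        Visit fig.
        At fig: go right to yew.
          At yew: no left child.
          Visit yew.
          At yew: go right to kale.
            kale is a leaf — visit kale.
  Visit fir.
  At fir: no right child.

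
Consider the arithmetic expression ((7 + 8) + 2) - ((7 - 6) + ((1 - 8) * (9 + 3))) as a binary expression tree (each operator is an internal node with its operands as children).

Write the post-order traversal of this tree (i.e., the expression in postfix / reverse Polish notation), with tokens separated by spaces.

Post-order on an expression tree gives postfix notation: for each operator, emit left operand, right operand, then the operator.

7 8 + 2 + 7 6 - 1 8 - 9 3 + * + -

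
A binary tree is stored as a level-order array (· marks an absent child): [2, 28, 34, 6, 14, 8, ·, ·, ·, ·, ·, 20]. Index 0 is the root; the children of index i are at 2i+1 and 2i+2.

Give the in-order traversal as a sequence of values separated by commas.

6, 28, 14, 2, 20, 8, 34

In-order visits the left subtree, then the node, then the right subtree.
At 2: go left to 28.
  At 28: go left to 6.
    6 is a leaf — visit 6.
  Visit 28.
  At 28: go right to 14.
    14 is a leaf — visit 14.
Visit 2.
At 2: go right to 34.
  At 34: go left to 8.
    At 8: go left to 20.
      20 is a leaf — visit 20.
    Visit 8.
    At 8: no right child.
  Visit 34.
  At 34: no right child.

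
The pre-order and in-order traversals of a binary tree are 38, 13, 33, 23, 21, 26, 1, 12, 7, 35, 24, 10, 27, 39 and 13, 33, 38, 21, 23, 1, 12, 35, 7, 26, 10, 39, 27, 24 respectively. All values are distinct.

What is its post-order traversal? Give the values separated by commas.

The first element of pre-order is the root; it splits in-order into left and right subtrees.
Root 38: left subtree has 2 nodes {13, 33}, right has 11 {21, 23, 1, 12, 35, 7, 26, 10, 39, 27, 24}.
  Root 13: left subtree has 0 nodes { }, right has 1 {33}.
  Root 23: left subtree has 1 node {21}, right has 9 {1, 12, 35, 7, 26, 10, 39, 27, 24}.
    Root 26: left subtree has 4 nodes {1, 12, 35, 7}, right has 4 {10, 39, 27, 24}.
      Root 1: left subtree has 0 nodes { }, right has 3 {12, 35, 7}.
        Root 12: left subtree has 0 nodes { }, right has 2 {35, 7}.
          Root 7: left subtree has 1 node {35}, right has 0 { }.
      Root 24: left subtree has 3 nodes {10, 39, 27}, right has 0 { }.
        Root 10: left subtree has 0 nodes { }, right has 2 {39, 27}.
          Root 27: left subtree has 1 node {39}, right has 0 { }.

33, 13, 21, 35, 7, 12, 1, 39, 27, 10, 24, 26, 23, 38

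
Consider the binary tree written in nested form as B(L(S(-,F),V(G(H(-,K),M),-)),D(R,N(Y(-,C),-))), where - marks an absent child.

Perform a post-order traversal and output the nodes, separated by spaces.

F S K H M G V L R C Y N D B

Post-order visits the left subtree, then the right subtree, then the node.
At B: go left to L.
  At L: go left to S.
    At S: no left child.
    At S: go right to F.
      F is a leaf — visit F.
    Visit S.
  At L: go right to V.
    At V: go left to G.
      At G: go left to H.
        At H: no left child.
        At H: go right to K.
          K is a leaf — visit K.
        Visit H.
      At G: go right to M.
        M is a leaf — visit M.
      Visit G.
    At V: no right child.
    Visit V.
  Visit L.
At B: go right to D.
  At D: go left to R.
    R is a leaf — visit R.
  At D: go right to N.
    At N: go left to Y.
      At Y: no left child.
      At Y: go right to C.
        C is a leaf — visit C.
      Visit Y.
    At N: no right child.
    Visit N.
  Visit D.
Visit B.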